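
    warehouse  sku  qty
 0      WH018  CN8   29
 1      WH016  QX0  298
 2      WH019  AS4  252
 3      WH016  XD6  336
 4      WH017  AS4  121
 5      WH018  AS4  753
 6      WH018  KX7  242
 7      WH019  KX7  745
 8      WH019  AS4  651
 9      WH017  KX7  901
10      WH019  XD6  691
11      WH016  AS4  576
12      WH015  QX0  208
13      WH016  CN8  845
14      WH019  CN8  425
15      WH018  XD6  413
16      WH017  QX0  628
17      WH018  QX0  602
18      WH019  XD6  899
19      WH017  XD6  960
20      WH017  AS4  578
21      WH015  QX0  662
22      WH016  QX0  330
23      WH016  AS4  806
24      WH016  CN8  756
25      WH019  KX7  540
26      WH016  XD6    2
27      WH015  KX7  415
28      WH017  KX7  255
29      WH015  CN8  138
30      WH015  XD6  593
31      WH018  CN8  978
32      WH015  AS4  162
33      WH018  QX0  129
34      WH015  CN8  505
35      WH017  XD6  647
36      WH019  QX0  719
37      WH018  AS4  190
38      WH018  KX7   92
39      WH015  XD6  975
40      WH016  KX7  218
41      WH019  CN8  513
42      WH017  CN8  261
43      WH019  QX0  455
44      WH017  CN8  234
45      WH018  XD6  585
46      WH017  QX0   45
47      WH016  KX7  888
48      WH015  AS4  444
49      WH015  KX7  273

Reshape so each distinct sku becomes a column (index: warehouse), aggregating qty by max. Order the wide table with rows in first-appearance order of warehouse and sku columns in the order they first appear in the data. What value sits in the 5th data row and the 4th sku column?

975

With rows in first-appearance order of warehouse, row 5 is warehouse=WH015. sku columns in first-appearance order: CN8, QX0, AS4, XD6, KX7; column 4 is XD6.
Long rows with warehouse=WH015, sku=XD6: max(593, 975) = 975.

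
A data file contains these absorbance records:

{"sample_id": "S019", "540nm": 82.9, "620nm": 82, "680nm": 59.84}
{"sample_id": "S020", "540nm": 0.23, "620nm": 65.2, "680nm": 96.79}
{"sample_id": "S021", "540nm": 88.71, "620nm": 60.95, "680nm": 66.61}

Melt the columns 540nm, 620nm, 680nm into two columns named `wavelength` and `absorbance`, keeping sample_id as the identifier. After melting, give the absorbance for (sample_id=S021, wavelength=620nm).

Unpivoting turns each (sample_id, wide-column) pair into one long row.
The wide cell at row S021, column 620nm holds 60.95, so the long row (S021, 620nm) has absorbance=60.95.

60.95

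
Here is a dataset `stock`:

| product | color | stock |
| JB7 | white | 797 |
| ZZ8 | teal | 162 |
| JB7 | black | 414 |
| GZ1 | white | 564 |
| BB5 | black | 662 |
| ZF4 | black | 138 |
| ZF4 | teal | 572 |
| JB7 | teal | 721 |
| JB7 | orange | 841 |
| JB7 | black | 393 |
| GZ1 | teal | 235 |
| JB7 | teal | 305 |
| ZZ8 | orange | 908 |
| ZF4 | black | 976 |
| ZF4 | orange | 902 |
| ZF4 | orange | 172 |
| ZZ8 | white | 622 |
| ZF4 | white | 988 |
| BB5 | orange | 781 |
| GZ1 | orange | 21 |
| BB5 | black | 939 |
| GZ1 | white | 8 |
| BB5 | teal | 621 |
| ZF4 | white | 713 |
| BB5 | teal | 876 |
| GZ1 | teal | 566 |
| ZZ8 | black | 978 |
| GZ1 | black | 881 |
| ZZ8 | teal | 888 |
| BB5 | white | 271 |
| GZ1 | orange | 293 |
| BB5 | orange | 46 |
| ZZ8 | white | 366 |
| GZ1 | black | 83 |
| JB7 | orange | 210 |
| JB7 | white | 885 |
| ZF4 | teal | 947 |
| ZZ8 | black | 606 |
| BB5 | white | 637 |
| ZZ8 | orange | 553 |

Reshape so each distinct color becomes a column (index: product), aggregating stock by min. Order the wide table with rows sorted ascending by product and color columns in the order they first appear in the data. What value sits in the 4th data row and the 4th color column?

With rows sorted ascending by product, row 4 is product=ZF4. color columns in first-appearance order: white, teal, black, orange; column 4 is orange.
Long rows with product=ZF4, color=orange: min(902, 172) = 172.

172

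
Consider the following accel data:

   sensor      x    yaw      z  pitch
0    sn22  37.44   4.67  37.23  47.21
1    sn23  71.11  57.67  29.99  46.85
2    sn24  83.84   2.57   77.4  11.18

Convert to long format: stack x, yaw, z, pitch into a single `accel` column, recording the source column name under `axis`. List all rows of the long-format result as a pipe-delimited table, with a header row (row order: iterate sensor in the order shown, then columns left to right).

| sensor | axis | accel |
| sn22 | x | 37.44 |
| sn22 | yaw | 4.67 |
| sn22 | z | 37.23 |
| sn22 | pitch | 47.21 |
| sn23 | x | 71.11 |
| sn23 | yaw | 57.67 |
| sn23 | z | 29.99 |
| sn23 | pitch | 46.85 |
| sn24 | x | 83.84 |
| sn24 | yaw | 2.57 |
| sn24 | z | 77.4 |
| sn24 | pitch | 11.18 |

Each (sensor, column) pair becomes one row: 3 × 4 = 12 rows.
For example, (sn22, x) → accel=37.44.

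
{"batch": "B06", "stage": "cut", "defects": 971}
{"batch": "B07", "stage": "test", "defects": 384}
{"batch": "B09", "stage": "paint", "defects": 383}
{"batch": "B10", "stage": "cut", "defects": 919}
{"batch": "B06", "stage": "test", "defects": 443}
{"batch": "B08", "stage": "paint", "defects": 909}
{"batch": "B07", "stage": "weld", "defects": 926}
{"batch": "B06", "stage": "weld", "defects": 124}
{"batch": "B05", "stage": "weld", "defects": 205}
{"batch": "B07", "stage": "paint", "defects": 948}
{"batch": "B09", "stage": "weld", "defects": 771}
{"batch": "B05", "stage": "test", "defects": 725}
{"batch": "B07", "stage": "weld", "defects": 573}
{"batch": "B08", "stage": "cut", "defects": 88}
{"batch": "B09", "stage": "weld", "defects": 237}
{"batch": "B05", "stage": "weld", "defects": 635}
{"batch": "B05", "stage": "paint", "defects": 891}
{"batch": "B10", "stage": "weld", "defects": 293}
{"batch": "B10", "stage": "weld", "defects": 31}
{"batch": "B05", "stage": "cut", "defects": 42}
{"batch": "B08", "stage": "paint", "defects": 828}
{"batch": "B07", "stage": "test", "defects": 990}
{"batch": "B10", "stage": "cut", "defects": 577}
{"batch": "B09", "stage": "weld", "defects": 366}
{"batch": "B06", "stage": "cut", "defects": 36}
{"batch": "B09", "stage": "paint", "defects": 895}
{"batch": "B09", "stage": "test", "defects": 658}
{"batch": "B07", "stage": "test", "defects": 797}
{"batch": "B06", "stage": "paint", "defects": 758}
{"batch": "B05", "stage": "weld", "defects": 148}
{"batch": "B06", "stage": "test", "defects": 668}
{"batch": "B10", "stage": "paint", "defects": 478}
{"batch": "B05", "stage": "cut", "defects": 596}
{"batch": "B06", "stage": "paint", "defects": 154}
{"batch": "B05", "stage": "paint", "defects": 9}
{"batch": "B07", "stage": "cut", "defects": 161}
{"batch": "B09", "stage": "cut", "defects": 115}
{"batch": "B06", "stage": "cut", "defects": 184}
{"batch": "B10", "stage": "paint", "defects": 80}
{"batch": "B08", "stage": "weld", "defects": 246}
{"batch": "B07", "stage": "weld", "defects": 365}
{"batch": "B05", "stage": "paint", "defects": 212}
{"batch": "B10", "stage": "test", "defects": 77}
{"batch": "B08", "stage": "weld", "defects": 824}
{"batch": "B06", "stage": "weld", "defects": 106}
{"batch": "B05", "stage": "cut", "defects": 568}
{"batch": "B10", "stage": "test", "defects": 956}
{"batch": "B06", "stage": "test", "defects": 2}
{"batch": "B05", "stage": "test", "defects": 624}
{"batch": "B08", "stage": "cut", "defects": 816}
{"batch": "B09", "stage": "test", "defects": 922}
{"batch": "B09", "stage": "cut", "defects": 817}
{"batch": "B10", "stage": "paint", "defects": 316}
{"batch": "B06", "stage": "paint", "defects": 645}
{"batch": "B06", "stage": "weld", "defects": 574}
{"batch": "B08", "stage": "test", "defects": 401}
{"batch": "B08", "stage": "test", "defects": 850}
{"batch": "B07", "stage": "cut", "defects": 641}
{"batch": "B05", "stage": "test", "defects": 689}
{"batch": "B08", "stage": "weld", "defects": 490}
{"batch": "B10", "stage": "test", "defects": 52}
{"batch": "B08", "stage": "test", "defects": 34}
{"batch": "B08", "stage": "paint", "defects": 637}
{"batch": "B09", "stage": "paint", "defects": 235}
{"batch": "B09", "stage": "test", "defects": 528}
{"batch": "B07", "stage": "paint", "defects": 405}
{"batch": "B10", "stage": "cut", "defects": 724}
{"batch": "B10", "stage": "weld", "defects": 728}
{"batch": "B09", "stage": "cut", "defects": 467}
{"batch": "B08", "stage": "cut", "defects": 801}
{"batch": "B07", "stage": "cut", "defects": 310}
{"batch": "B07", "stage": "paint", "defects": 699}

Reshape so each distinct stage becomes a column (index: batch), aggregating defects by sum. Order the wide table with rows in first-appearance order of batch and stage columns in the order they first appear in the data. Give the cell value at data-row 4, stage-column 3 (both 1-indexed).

With rows in first-appearance order of batch, row 4 is batch=B10. stage columns in first-appearance order: cut, test, paint, weld; column 3 is paint.
Long rows with batch=B10, stage=paint: 478 + 80 + 316 = 874.

874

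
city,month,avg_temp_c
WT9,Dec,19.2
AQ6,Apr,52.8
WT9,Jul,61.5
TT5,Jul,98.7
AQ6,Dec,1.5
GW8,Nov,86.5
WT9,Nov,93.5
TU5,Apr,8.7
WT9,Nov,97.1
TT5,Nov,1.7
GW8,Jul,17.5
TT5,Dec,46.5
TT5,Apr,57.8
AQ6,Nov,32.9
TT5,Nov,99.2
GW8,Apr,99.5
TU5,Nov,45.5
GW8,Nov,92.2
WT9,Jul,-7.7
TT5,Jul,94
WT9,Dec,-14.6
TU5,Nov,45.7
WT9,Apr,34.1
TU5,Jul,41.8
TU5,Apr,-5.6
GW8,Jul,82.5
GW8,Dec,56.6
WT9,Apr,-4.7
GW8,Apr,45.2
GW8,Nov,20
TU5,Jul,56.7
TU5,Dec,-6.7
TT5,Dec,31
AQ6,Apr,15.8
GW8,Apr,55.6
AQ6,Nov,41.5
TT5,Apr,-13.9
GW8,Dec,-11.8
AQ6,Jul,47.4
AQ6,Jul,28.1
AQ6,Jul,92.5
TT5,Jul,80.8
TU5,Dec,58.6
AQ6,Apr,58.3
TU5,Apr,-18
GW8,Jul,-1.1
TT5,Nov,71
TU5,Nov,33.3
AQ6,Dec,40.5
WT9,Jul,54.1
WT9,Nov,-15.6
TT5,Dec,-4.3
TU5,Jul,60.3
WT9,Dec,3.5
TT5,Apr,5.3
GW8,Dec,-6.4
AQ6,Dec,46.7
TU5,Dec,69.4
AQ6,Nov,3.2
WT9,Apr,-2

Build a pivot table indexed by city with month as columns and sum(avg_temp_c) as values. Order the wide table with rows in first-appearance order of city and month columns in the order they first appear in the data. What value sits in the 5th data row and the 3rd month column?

158.8

With rows in first-appearance order of city, row 5 is city=TU5. month columns in first-appearance order: Dec, Apr, Jul, Nov; column 3 is Jul.
Long rows with city=TU5, month=Jul: 41.8 + 56.7 + 60.3 = 158.8.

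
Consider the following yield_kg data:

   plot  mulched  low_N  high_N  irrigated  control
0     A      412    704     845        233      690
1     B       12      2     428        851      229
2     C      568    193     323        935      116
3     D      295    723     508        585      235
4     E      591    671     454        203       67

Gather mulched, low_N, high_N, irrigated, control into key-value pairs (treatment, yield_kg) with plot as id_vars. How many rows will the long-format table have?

5 plot values × 5 melted columns = 25 rows.

25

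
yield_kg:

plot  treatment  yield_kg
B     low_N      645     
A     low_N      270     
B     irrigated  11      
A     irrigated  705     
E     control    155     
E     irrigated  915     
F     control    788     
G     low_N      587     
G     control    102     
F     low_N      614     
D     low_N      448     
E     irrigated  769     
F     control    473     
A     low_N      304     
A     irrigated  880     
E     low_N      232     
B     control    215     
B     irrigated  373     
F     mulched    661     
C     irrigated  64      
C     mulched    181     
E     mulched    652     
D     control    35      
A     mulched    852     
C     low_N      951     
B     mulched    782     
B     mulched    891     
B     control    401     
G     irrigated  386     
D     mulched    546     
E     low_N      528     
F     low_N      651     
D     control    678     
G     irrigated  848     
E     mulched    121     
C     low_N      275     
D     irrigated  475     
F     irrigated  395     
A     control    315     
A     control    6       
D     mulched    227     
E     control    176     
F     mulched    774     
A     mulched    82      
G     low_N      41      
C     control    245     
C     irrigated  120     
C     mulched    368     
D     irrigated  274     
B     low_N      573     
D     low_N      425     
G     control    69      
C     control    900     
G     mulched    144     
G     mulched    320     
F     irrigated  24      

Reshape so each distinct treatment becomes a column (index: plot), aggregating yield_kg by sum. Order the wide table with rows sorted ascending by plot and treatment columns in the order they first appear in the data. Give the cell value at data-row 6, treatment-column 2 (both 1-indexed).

419

With rows sorted ascending by plot, row 6 is plot=F. treatment columns in first-appearance order: low_N, irrigated, control, mulched; column 2 is irrigated.
Long rows with plot=F, treatment=irrigated: 395 + 24 = 419.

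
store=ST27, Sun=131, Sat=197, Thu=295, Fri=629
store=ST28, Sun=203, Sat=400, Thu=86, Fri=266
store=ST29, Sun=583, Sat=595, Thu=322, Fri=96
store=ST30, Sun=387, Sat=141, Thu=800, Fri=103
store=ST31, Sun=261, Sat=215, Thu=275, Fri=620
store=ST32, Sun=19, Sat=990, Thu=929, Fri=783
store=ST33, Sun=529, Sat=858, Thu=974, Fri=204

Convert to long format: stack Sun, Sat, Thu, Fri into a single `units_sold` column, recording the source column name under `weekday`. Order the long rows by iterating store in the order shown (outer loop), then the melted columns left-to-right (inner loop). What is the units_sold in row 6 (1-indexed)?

400

28 rows total (7 × 4). Row 6: index ⌊(6-1)/4⌋ = 1 into store → ST28; (6-1) mod 4 = 1 into the melted columns → Sat.
So row 6 is (ST28, Sat, 400); units_sold = 400.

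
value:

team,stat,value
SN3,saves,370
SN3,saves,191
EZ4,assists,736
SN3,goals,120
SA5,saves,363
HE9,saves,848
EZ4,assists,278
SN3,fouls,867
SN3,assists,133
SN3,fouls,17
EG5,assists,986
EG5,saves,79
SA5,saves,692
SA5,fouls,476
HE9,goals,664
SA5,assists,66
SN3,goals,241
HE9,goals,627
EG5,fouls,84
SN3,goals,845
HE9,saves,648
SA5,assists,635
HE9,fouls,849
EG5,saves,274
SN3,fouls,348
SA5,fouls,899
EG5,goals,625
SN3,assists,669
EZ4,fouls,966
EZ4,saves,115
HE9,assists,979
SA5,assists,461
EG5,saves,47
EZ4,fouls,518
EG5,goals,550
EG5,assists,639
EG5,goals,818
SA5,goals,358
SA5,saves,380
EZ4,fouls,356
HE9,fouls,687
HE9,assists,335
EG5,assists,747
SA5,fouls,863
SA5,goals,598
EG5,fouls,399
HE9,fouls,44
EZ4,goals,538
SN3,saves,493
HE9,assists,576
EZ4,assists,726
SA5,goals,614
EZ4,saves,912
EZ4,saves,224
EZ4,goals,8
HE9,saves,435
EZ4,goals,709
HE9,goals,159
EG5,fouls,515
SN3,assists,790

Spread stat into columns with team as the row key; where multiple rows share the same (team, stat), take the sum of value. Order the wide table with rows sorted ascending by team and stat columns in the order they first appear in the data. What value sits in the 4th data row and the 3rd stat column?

1570

With rows sorted ascending by team, row 4 is team=SA5. stat columns in first-appearance order: saves, assists, goals, fouls; column 3 is goals.
Long rows with team=SA5, stat=goals: 358 + 598 + 614 = 1570.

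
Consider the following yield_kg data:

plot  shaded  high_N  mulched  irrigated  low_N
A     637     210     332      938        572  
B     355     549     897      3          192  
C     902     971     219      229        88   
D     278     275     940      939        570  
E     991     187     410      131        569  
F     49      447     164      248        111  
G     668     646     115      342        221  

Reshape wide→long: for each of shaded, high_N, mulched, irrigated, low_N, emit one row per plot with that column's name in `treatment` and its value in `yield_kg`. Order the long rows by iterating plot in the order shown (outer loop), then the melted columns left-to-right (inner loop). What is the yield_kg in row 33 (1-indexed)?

35 rows total (7 × 5). Row 33: index ⌊(33-1)/5⌋ = 6 into plot → G; (33-1) mod 5 = 2 into the melted columns → mulched.
So row 33 is (G, mulched, 115); yield_kg = 115.

115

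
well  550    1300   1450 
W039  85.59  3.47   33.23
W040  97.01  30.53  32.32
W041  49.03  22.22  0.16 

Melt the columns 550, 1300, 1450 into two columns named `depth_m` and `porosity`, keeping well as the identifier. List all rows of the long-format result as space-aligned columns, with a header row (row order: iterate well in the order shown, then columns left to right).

Each (well, column) pair becomes one row: 3 × 3 = 9 rows.
For example, (W039, 550) → porosity=85.59.

well  depth_m  porosity
W039  550      85.59   
W039  1300     3.47    
W039  1450     33.23   
W040  550      97.01   
W040  1300     30.53   
W040  1450     32.32   
W041  550      49.03   
W041  1300     22.22   
W041  1450     0.16    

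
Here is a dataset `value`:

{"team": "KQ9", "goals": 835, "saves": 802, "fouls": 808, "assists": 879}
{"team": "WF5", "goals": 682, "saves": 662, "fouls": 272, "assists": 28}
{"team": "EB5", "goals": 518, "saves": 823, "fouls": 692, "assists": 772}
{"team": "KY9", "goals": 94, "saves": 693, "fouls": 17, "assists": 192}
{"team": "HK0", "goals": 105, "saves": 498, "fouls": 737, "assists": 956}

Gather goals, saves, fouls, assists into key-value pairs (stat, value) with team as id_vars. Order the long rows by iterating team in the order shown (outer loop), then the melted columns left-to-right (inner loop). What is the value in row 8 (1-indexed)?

20 rows total (5 × 4). Row 8: index ⌊(8-1)/4⌋ = 1 into team → WF5; (8-1) mod 4 = 3 into the melted columns → assists.
So row 8 is (WF5, assists, 28); value = 28.

28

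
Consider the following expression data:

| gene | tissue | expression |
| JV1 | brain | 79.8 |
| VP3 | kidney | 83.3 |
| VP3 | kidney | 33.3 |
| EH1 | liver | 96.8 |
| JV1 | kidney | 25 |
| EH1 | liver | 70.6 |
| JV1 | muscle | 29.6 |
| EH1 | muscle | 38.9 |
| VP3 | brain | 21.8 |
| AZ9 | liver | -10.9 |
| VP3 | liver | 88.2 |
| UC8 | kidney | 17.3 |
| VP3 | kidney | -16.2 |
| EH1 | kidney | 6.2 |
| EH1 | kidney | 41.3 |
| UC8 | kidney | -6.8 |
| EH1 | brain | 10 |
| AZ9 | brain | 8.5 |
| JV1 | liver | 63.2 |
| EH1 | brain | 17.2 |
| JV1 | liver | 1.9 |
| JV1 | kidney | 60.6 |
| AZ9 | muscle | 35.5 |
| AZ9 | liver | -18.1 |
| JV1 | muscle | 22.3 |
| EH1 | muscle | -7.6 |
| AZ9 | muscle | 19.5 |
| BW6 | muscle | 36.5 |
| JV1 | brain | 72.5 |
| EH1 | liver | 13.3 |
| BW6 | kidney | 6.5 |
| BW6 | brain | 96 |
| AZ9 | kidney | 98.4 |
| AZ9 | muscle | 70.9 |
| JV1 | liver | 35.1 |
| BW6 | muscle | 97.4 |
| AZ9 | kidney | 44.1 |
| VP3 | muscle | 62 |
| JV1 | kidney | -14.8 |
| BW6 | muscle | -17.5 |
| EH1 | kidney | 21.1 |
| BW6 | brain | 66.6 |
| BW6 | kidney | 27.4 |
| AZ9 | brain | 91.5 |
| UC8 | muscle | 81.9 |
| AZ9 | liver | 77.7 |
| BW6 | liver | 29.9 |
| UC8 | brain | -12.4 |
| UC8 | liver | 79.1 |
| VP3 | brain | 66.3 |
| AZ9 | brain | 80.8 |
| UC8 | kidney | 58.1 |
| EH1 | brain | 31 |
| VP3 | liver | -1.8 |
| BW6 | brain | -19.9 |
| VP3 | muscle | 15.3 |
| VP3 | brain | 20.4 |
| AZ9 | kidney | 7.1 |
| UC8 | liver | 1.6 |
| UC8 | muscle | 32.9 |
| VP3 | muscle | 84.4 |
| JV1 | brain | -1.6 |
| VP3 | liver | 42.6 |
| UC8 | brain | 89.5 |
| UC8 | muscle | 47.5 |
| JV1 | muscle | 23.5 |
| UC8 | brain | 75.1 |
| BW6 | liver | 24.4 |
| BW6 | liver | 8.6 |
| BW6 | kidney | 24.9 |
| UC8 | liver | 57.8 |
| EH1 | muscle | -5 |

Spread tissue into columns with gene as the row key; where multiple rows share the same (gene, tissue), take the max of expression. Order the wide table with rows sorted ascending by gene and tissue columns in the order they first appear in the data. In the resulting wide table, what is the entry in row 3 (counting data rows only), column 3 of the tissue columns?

With rows sorted ascending by gene, row 3 is gene=EH1. tissue columns in first-appearance order: brain, kidney, liver, muscle; column 3 is liver.
Long rows with gene=EH1, tissue=liver: max(96.8, 70.6, 13.3) = 96.8.

96.8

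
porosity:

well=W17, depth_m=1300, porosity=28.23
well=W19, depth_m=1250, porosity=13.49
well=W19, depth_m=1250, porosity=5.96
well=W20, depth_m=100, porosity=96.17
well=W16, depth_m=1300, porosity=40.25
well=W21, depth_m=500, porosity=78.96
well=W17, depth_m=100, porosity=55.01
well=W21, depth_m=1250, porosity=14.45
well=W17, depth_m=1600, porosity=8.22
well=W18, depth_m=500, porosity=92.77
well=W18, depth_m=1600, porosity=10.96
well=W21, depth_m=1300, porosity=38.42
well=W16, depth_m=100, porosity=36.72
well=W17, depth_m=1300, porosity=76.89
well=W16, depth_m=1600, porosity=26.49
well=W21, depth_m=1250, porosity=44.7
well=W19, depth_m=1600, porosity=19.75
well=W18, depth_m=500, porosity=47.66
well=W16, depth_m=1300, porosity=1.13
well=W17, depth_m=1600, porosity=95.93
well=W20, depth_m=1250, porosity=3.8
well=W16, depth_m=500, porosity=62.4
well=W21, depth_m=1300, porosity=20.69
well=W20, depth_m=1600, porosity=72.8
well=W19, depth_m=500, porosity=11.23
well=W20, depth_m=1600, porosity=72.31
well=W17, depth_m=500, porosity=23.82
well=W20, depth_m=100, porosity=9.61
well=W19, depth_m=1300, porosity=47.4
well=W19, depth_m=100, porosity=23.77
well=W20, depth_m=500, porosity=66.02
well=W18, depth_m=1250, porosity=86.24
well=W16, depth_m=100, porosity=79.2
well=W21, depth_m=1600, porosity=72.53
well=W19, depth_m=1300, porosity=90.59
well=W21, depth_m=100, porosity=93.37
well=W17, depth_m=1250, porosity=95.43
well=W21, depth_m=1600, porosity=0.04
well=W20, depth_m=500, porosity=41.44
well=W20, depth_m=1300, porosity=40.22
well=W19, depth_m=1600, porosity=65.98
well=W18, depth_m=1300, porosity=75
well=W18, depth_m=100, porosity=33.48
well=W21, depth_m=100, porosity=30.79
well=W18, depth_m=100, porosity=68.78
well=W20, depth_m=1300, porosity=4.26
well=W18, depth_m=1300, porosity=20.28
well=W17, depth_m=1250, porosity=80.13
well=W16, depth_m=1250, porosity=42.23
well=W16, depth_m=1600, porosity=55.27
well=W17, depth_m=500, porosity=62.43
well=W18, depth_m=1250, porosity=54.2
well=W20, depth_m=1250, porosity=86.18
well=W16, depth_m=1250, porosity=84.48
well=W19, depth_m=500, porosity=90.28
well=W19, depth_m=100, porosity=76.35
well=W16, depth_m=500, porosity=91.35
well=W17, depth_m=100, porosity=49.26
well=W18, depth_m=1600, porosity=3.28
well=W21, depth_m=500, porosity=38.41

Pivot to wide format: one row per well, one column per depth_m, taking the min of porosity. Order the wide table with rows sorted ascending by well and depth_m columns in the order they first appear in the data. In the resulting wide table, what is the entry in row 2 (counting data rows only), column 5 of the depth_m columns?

8.22

With rows sorted ascending by well, row 2 is well=W17. depth_m columns in first-appearance order: 1300, 1250, 100, 500, 1600; column 5 is 1600.
Long rows with well=W17, depth_m=1600: min(8.22, 95.93) = 8.22.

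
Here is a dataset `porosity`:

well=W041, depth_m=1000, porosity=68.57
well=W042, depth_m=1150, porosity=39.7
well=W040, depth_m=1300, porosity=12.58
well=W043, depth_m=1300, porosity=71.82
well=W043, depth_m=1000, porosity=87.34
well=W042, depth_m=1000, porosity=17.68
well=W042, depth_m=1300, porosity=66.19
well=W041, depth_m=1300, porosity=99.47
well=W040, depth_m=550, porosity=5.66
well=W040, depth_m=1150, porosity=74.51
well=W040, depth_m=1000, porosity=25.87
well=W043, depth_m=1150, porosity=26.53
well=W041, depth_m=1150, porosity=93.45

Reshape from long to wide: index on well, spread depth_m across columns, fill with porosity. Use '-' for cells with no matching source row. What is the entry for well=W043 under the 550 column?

No long-format row has well=W043 and depth_m=550, so the cell is -.

-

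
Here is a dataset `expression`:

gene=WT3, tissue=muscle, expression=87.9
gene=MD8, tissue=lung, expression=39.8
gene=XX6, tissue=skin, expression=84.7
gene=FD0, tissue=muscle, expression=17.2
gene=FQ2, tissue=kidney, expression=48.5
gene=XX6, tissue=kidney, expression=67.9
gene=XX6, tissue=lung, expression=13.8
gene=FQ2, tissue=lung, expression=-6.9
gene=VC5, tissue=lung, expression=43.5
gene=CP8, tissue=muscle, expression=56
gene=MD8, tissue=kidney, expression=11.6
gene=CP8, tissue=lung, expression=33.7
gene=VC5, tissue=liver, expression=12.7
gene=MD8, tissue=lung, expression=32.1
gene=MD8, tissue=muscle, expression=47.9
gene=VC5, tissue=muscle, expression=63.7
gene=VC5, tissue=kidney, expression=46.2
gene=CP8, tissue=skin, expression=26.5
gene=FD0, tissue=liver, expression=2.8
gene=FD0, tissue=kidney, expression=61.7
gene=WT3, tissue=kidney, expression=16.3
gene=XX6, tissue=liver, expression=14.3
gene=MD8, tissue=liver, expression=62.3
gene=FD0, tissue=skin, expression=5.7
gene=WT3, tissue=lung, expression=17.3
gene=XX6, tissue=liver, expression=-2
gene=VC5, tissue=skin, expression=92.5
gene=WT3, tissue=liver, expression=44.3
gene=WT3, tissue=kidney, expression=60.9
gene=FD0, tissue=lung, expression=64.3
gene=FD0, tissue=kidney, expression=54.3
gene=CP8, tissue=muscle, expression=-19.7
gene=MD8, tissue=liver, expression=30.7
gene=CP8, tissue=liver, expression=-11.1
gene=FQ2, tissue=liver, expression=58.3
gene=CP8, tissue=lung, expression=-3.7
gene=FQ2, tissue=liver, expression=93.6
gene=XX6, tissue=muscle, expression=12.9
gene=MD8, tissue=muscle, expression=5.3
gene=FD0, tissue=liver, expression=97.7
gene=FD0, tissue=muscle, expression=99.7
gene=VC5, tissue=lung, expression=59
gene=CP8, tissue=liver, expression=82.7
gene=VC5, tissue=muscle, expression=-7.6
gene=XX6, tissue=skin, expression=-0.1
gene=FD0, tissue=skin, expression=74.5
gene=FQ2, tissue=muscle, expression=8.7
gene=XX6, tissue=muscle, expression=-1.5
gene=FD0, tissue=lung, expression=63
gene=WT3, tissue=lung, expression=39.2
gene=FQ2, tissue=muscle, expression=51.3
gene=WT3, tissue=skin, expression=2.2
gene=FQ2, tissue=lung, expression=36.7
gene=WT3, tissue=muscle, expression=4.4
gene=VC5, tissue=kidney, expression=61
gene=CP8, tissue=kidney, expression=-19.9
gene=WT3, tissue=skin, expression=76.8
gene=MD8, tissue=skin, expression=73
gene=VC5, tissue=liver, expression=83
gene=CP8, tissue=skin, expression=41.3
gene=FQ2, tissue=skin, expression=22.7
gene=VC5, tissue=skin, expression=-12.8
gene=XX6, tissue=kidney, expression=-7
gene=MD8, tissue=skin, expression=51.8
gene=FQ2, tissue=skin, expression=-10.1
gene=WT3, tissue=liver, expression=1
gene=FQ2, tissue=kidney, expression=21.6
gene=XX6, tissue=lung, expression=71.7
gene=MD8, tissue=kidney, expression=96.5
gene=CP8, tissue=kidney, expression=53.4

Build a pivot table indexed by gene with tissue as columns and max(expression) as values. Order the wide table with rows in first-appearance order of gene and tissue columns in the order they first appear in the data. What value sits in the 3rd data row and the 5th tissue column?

With rows in first-appearance order of gene, row 3 is gene=XX6. tissue columns in first-appearance order: muscle, lung, skin, kidney, liver; column 5 is liver.
Long rows with gene=XX6, tissue=liver: max(14.3, -2) = 14.3.

14.3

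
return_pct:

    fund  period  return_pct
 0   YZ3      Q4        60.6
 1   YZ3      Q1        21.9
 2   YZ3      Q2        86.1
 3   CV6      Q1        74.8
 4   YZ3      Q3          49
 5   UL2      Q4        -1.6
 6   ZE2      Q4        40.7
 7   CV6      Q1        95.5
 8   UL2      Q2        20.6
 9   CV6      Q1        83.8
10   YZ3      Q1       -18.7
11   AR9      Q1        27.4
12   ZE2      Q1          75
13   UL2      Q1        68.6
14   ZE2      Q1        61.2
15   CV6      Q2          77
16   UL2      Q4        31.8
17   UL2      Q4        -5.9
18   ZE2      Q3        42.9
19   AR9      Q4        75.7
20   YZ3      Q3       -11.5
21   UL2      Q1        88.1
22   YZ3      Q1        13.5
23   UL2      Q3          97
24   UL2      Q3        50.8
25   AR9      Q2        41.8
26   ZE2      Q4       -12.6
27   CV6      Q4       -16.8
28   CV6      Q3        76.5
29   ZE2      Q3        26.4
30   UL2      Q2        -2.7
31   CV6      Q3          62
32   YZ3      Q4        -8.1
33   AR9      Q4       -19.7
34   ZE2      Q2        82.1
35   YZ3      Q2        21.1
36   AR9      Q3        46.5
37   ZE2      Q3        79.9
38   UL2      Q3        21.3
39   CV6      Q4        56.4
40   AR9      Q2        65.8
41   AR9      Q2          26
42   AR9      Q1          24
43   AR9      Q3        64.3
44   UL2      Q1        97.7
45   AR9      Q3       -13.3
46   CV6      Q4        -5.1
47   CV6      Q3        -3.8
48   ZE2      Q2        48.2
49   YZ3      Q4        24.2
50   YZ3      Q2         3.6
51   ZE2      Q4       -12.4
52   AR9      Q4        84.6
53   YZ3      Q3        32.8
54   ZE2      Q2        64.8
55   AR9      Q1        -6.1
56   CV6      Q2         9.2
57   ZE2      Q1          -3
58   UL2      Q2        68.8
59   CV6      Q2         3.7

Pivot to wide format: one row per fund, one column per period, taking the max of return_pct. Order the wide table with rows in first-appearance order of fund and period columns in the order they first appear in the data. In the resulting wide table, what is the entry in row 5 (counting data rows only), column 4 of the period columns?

With rows in first-appearance order of fund, row 5 is fund=AR9. period columns in first-appearance order: Q4, Q1, Q2, Q3; column 4 is Q3.
Long rows with fund=AR9, period=Q3: max(46.5, 64.3, -13.3) = 64.3.

64.3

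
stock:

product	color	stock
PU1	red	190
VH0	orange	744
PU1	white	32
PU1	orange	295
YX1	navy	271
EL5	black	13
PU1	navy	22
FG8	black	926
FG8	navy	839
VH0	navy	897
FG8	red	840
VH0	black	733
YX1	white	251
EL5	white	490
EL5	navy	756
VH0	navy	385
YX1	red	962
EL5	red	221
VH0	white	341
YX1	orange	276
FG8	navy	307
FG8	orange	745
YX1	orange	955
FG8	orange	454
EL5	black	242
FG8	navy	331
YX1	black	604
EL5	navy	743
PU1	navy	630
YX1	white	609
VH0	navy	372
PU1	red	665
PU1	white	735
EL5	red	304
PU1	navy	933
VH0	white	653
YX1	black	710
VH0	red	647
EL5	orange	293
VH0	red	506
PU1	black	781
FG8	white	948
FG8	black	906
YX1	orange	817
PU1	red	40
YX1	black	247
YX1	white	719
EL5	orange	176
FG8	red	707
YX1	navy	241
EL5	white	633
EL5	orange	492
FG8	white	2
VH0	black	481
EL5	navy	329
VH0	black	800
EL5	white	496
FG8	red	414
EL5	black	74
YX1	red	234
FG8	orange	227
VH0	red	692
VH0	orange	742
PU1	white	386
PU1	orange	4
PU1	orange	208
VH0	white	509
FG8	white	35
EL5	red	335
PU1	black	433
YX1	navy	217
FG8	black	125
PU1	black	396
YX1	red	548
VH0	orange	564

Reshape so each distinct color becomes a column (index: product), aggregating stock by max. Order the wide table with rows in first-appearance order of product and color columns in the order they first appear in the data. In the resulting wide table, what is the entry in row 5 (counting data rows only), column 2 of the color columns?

With rows in first-appearance order of product, row 5 is product=FG8. color columns in first-appearance order: red, orange, white, navy, black; column 2 is orange.
Long rows with product=FG8, color=orange: max(745, 454, 227) = 745.

745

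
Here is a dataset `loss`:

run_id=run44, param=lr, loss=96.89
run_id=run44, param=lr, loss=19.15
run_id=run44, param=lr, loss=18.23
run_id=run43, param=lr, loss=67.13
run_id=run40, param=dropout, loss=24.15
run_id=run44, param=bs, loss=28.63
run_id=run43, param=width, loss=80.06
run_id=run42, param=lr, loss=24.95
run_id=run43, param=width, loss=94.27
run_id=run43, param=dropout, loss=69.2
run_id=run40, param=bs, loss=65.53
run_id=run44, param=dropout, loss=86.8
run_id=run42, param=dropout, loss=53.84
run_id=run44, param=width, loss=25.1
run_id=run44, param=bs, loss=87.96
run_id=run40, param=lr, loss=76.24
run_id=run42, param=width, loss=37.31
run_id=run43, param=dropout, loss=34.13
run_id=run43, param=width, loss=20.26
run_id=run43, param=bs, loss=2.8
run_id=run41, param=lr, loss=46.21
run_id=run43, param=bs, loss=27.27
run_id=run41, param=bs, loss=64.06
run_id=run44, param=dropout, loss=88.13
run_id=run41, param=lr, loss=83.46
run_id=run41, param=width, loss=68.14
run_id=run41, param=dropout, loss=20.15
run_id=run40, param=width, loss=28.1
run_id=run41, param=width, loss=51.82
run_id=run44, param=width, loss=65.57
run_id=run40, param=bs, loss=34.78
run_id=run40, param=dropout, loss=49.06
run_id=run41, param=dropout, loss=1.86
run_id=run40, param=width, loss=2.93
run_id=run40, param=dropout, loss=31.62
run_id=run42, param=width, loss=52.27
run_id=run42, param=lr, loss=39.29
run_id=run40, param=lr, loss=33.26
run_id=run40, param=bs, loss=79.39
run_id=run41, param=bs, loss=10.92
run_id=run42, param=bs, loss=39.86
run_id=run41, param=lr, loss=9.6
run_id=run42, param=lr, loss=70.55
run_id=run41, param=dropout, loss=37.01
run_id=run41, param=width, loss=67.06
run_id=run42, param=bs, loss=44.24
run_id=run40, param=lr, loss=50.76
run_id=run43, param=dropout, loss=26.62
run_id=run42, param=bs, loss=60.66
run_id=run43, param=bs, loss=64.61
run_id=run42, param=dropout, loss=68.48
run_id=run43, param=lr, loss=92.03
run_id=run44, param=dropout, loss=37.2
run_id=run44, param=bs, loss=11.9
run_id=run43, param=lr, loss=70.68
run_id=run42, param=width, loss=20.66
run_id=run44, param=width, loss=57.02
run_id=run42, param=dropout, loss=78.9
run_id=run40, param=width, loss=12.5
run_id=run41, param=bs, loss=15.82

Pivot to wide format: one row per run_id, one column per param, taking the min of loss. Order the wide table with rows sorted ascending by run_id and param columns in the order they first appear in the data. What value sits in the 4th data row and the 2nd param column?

With rows sorted ascending by run_id, row 4 is run_id=run43. param columns in first-appearance order: lr, dropout, bs, width; column 2 is dropout.
Long rows with run_id=run43, param=dropout: min(69.2, 34.13, 26.62) = 26.62.

26.62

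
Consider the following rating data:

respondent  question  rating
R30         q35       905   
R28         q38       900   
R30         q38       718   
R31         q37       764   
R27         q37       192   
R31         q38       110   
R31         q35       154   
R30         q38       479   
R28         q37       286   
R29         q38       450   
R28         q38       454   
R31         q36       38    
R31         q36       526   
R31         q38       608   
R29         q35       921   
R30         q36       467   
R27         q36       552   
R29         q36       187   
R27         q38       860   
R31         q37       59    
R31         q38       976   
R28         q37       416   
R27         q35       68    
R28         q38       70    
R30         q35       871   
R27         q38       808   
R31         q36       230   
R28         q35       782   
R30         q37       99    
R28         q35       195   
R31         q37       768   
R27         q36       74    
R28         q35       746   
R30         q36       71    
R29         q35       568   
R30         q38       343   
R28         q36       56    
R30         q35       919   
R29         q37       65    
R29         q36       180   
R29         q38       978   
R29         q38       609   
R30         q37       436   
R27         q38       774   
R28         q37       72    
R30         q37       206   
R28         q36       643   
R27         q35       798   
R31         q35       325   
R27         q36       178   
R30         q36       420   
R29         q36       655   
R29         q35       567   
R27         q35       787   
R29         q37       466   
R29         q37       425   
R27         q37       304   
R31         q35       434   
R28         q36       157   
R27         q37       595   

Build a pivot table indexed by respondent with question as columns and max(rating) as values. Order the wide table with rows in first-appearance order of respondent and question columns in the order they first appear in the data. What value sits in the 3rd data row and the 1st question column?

434

With rows in first-appearance order of respondent, row 3 is respondent=R31. question columns in first-appearance order: q35, q38, q37, q36; column 1 is q35.
Long rows with respondent=R31, question=q35: max(154, 325, 434) = 434.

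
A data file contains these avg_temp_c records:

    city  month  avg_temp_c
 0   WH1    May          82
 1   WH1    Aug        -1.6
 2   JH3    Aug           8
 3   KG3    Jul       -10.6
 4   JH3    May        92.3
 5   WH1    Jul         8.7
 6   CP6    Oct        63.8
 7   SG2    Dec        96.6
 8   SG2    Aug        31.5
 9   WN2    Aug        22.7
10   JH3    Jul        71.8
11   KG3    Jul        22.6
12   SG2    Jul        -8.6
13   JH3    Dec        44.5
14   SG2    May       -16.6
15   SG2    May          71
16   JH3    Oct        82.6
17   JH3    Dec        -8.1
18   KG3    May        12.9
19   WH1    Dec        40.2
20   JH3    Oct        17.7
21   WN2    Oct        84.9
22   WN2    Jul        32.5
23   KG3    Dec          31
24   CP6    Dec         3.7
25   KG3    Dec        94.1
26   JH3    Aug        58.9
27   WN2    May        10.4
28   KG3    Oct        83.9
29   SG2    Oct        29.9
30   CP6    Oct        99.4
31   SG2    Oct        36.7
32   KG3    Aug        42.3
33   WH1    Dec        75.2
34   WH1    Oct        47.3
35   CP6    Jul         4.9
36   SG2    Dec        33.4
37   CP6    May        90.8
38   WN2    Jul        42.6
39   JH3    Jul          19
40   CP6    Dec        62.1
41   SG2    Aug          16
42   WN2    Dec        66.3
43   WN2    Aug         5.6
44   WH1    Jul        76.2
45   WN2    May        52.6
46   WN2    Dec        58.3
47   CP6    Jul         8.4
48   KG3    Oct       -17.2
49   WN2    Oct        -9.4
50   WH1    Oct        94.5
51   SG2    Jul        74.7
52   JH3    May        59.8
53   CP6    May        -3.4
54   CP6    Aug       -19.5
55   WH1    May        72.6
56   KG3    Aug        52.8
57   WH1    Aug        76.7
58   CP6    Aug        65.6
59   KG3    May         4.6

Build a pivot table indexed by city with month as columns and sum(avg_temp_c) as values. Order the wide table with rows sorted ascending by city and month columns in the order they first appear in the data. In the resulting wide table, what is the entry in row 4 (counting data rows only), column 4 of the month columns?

With rows sorted ascending by city, row 4 is city=SG2. month columns in first-appearance order: May, Aug, Jul, Oct, Dec; column 4 is Oct.
Long rows with city=SG2, month=Oct: 29.9 + 36.7 = 66.6.

66.6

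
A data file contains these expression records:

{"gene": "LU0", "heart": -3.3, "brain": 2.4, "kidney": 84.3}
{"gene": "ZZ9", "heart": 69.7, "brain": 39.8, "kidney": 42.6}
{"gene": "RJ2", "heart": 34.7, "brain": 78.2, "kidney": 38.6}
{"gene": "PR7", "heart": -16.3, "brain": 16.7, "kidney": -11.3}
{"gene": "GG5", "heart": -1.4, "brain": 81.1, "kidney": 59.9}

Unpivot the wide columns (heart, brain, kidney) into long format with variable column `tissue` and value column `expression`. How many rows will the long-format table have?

5 gene values × 3 melted columns = 15 rows.

15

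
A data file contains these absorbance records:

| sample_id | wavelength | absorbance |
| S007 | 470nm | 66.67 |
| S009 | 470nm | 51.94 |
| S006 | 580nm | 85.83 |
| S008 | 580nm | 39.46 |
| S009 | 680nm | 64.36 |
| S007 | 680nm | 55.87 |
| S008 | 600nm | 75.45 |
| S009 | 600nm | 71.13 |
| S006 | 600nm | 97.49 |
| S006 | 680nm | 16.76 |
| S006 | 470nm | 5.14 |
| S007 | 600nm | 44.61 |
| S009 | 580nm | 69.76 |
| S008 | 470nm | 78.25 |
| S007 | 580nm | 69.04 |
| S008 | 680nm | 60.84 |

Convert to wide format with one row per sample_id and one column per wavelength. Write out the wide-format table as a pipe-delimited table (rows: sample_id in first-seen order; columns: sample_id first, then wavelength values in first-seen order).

Columns: sample_id plus the 4 distinct wavelength values (470nm, 580nm, 680nm, 600nm).
For example, row S007 column 470nm takes absorbance=66.67 from the long row (S007, 470nm).

| sample_id | 470nm | 580nm | 680nm | 600nm |
| S007 | 66.67 | 69.04 | 55.87 | 44.61 |
| S009 | 51.94 | 69.76 | 64.36 | 71.13 |
| S006 | 5.14 | 85.83 | 16.76 | 97.49 |
| S008 | 78.25 | 39.46 | 60.84 | 75.45 |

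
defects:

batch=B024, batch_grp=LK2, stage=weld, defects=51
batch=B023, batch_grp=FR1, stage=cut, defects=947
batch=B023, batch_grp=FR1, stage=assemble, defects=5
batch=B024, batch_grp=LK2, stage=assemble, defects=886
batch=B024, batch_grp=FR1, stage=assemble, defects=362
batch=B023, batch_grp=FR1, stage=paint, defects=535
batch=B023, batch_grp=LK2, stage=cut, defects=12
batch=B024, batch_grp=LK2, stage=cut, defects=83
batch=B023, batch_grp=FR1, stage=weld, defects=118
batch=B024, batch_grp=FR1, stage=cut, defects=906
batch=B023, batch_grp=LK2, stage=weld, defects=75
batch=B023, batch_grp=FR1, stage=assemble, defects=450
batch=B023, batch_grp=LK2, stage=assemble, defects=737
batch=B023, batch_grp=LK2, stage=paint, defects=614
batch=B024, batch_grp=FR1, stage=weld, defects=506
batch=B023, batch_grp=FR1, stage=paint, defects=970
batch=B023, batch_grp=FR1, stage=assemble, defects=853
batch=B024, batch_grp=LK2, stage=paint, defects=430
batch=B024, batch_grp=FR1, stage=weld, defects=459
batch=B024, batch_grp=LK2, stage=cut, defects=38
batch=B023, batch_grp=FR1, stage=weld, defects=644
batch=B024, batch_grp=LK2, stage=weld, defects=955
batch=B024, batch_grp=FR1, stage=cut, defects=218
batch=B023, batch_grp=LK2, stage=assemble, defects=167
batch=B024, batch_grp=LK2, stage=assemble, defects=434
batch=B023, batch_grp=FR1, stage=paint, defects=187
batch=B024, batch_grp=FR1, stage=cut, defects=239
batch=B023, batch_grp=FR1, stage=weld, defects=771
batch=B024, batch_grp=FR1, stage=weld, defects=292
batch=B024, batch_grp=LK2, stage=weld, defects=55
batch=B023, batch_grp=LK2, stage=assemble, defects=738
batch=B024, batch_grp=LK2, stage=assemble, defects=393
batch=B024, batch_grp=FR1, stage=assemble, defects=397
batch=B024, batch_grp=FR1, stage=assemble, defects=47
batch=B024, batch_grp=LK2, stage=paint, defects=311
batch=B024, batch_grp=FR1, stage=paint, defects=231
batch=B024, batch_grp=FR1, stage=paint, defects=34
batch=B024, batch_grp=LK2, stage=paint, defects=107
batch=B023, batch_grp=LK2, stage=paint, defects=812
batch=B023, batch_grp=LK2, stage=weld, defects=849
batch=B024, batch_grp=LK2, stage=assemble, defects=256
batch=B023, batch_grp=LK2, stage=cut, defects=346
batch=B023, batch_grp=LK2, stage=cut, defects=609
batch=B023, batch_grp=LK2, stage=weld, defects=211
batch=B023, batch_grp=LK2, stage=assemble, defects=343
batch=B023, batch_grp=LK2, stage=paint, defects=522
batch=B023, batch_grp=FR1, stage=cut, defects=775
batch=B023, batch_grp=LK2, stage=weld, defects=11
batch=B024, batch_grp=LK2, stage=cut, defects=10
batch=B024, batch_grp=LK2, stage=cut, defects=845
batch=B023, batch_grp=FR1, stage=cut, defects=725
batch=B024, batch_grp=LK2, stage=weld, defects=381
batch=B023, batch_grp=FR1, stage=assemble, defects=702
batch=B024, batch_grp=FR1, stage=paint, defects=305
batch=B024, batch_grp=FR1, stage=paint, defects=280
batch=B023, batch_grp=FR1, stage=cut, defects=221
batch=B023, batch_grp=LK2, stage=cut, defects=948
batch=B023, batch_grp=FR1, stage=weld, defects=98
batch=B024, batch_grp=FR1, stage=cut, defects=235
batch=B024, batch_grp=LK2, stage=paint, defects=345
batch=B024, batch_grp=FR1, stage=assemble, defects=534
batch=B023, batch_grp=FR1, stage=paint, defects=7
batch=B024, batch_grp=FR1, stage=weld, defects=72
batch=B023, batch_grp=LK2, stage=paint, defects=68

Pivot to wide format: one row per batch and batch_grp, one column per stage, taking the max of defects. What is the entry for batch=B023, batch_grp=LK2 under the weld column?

Rows with batch=B023, batch_grp=LK2 and stage=weld: defects values are 75, 849, 211, 11.
max(75, 849, 211, 11) = 849.

849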